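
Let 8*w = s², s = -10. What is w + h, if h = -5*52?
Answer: -495/2 ≈ -247.50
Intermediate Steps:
h = -260
w = 25/2 (w = (⅛)*(-10)² = (⅛)*100 = 25/2 ≈ 12.500)
w + h = 25/2 - 260 = -495/2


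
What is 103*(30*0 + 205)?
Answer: 21115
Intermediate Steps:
103*(30*0 + 205) = 103*(0 + 205) = 103*205 = 21115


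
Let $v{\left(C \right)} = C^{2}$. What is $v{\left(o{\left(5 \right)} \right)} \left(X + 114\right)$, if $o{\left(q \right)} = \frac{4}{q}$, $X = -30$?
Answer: $\frac{1344}{25} \approx 53.76$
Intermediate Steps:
$v{\left(o{\left(5 \right)} \right)} \left(X + 114\right) = \left(\frac{4}{5}\right)^{2} \left(-30 + 114\right) = \left(4 \cdot \frac{1}{5}\right)^{2} \cdot 84 = \left(\frac{4}{5}\right)^{2} \cdot 84 = \frac{16}{25} \cdot 84 = \frac{1344}{25}$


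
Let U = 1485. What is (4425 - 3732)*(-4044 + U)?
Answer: -1773387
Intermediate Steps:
(4425 - 3732)*(-4044 + U) = (4425 - 3732)*(-4044 + 1485) = 693*(-2559) = -1773387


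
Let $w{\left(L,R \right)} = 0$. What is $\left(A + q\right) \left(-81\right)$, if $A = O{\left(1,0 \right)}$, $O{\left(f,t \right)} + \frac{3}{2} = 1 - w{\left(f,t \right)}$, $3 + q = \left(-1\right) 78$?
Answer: $\frac{13203}{2} \approx 6601.5$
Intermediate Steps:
$q = -81$ ($q = -3 - 78 = -81$)
$O{\left(f,t \right)} = - \frac{1}{2}$ ($O{\left(f,t \right)} = - \frac{3}{2} + \left(1 - 0\right) = - \frac{3}{2} + \left(1 + 0\right) = - \frac{3}{2} + 1 = - \frac{1}{2}$)
$A = - \frac{1}{2} \approx -0.5$
$\left(A + q\right) \left(-81\right) = \left(- \frac{1}{2} - 81\right) \left(-81\right) = \left(- \frac{163}{2}\right) \left(-81\right) = \frac{13203}{2}$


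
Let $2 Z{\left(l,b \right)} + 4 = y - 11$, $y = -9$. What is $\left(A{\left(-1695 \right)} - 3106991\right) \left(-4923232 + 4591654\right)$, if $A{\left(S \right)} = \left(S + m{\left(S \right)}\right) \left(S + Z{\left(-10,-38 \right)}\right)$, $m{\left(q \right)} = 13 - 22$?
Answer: $65739649014$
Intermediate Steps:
$Z{\left(l,b \right)} = -12$ ($Z{\left(l,b \right)} = -2 + \frac{-9 - 11}{2} = -2 + \frac{1}{2} \left(-20\right) = -2 - 10 = -12$)
$m{\left(q \right)} = -9$ ($m{\left(q \right)} = 13 - 22 = -9$)
$A{\left(S \right)} = \left(-12 + S\right) \left(-9 + S\right)$ ($A{\left(S \right)} = \left(S - 9\right) \left(S - 12\right) = \left(-9 + S\right) \left(-12 + S\right) = \left(-12 + S\right) \left(-9 + S\right)$)
$\left(A{\left(-1695 \right)} - 3106991\right) \left(-4923232 + 4591654\right) = \left(\left(108 + \left(-1695\right)^{2} - -35595\right) - 3106991\right) \left(-4923232 + 4591654\right) = \left(\left(108 + 2873025 + 35595\right) - 3106991\right) \left(-331578\right) = \left(2908728 - 3106991\right) \left(-331578\right) = \left(-198263\right) \left(-331578\right) = 65739649014$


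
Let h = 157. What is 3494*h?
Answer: 548558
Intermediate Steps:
3494*h = 3494*157 = 548558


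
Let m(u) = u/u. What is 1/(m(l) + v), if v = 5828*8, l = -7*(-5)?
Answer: 1/46625 ≈ 2.1448e-5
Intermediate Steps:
l = 35
m(u) = 1
v = 46624
1/(m(l) + v) = 1/(1 + 46624) = 1/46625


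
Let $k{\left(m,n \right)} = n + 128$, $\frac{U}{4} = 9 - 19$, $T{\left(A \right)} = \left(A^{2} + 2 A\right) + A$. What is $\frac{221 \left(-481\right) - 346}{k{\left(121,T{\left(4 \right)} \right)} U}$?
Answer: $\frac{35549}{2080} \approx 17.091$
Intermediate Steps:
$T{\left(A \right)} = A^{2} + 3 A$
$U = -40$ ($U = 4 \left(9 - 19\right) = 4 \left(-10\right) = -40$)
$k{\left(m,n \right)} = 128 + n$
$\frac{221 \left(-481\right) - 346}{k{\left(121,T{\left(4 \right)} \right)} U} = \frac{221 \left(-481\right) - 346}{\left(128 + 4 \left(3 + 4\right)\right) \left(-40\right)} = \frac{-106301 - 346}{\left(128 + 4 \cdot 7\right) \left(-40\right)} = - \frac{106647}{\left(128 + 28\right) \left(-40\right)} = - \frac{106647}{156 \left(-40\right)} = - \frac{106647}{-6240} = \left(-106647\right) \left(- \frac{1}{6240}\right) = \frac{35549}{2080}$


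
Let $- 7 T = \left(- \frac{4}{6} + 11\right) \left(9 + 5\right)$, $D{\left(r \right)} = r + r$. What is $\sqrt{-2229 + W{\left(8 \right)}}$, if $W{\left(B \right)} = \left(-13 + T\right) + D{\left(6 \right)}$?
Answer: $\frac{4 i \sqrt{1266}}{3} \approx 47.441 i$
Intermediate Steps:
$D{\left(r \right)} = 2 r$
$T = - \frac{62}{3}$ ($T = - \frac{\left(- \frac{4}{6} + 11\right) \left(9 + 5\right)}{7} = - \frac{\left(\left(-4\right) \frac{1}{6} + 11\right) 14}{7} = - \frac{\left(- \frac{2}{3} + 11\right) 14}{7} = - \frac{\frac{31}{3} \cdot 14}{7} = \left(- \frac{1}{7}\right) \frac{434}{3} = - \frac{62}{3} \approx -20.667$)
$W{\left(B \right)} = - \frac{65}{3}$ ($W{\left(B \right)} = \left(-13 - \frac{62}{3}\right) + 2 \cdot 6 = - \frac{101}{3} + 12 = - \frac{65}{3}$)
$\sqrt{-2229 + W{\left(8 \right)}} = \sqrt{-2229 - \frac{65}{3}} = \sqrt{- \frac{6752}{3}} = \frac{4 i \sqrt{1266}}{3}$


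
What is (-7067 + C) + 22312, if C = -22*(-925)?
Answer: 35595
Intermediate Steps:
C = 20350
(-7067 + C) + 22312 = (-7067 + 20350) + 22312 = 13283 + 22312 = 35595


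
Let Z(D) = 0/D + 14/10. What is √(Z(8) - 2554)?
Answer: I*√63815/5 ≈ 50.523*I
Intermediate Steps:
Z(D) = 7/5 (Z(D) = 0 + 14*(⅒) = 0 + 7/5 = 7/5)
√(Z(8) - 2554) = √(7/5 - 2554) = √(-12763/5) = I*√63815/5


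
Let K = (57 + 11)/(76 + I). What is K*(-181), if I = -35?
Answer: -12308/41 ≈ -300.20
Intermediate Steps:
K = 68/41 (K = (57 + 11)/(76 - 35) = 68/41 ≈ 1.6585)
K*(-181) = (68/41)*(-181) = -12308/41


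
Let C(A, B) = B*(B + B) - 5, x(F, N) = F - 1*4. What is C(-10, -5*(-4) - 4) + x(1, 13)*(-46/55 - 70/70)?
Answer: 28188/55 ≈ 512.51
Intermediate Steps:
x(F, N) = -4 + F (x(F, N) = F - 4 = -4 + F)
C(A, B) = -5 + 2*B² (C(A, B) = B*(2*B) - 5 = 2*B² - 5 = -5 + 2*B²)
C(-10, -5*(-4) - 4) + x(1, 13)*(-46/55 - 70/70) = (-5 + 2*(-5*(-4) - 4)²) + (-4 + 1)*(-46/55 - 70/70) = (-5 + 2*(20 - 4)²) - 3*(-46*1/55 - 70*1/70) = (-5 + 2*16²) - 3*(-46/55 - 1) = (-5 + 2*256) - 3*(-101/55) = (-5 + 512) + 303/55 = 507 + 303/55 = 28188/55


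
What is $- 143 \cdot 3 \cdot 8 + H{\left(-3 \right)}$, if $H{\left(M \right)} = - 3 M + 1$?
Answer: $-3422$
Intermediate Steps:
$H{\left(M \right)} = 1 - 3 M$
$- 143 \cdot 3 \cdot 8 + H{\left(-3 \right)} = - 143 \cdot 3 \cdot 8 + \left(1 - -9\right) = \left(-143\right) 24 + \left(1 + 9\right) = -3432 + 10 = -3422$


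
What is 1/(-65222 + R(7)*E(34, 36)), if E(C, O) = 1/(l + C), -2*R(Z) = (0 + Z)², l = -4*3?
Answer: -44/2869817 ≈ -1.5332e-5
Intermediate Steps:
l = -12
R(Z) = -Z²/2 (R(Z) = -(0 + Z)²/2 = -Z²/2)
E(C, O) = 1/(-12 + C)
1/(-65222 + R(7)*E(34, 36)) = 1/(-65222 + (-½*7²)/(-12 + 34)) = 1/(-65222 - ½*49/22) = 1/(-65222 - 49/2*1/22) = 1/(-65222 - 49/44) = 1/(-2869817/44) = -44/2869817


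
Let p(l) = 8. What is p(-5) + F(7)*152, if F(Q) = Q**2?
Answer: 7456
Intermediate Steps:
p(-5) + F(7)*152 = 8 + 7**2*152 = 8 + 49*152 = 8 + 7448 = 7456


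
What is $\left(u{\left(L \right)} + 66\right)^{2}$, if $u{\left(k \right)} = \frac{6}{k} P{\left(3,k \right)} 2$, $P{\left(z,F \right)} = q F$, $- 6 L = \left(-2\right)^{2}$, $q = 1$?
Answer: $6084$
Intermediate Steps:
$L = - \frac{2}{3}$ ($L = - \frac{\left(-2\right)^{2}}{6} = \left(- \frac{1}{6}\right) 4 = - \frac{2}{3} \approx -0.66667$)
$P{\left(z,F \right)} = F$ ($P{\left(z,F \right)} = 1 F = F$)
$u{\left(k \right)} = 12$ ($u{\left(k \right)} = \frac{6}{k} k 2 = 6 \cdot 2 = 12$)
$\left(u{\left(L \right)} + 66\right)^{2} = \left(12 + 66\right)^{2} = 78^{2} = 6084$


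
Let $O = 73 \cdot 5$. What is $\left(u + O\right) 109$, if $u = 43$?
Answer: $44472$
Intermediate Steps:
$O = 365$
$\left(u + O\right) 109 = \left(43 + 365\right) 109 = 408 \cdot 109 = 44472$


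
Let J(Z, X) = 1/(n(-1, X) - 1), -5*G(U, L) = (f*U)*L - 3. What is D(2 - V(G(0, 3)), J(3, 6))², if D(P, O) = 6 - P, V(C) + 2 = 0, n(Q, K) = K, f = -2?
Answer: 4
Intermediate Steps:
G(U, L) = ⅗ + 2*L*U/5 (G(U, L) = -((-2*U)*L - 3)/5 = -(-2*L*U - 3)/5 = -(-3 - 2*L*U)/5 = ⅗ + 2*L*U/5)
V(C) = -2 (V(C) = -2 + 0 = -2)
J(Z, X) = 1/(-1 + X) (J(Z, X) = 1/(X - 1) = 1/(-1 + X))
D(2 - V(G(0, 3)), J(3, 6))² = (6 - (2 - 1*(-2)))² = (6 - (2 + 2))² = (6 - 1*4)² = (6 - 4)² = 2² = 4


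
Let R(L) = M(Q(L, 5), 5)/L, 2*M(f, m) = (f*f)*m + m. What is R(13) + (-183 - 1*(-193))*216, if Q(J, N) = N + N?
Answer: 56665/26 ≈ 2179.4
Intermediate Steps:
Q(J, N) = 2*N
M(f, m) = m/2 + m*f²/2 (M(f, m) = ((f*f)*m + m)/2 = (f²*m + m)/2 = (m*f² + m)/2 = (m + m*f²)/2 = m/2 + m*f²/2)
R(L) = 505/(2*L) (R(L) = ((½)*5*(1 + (2*5)²))/L = ((½)*5*(1 + 10²))/L = ((½)*5*(1 + 100))/L = ((½)*5*101)/L = 505/(2*L))
R(13) + (-183 - 1*(-193))*216 = (505/2)/13 + (-183 - 1*(-193))*216 = (505/2)*(1/13) + (-183 + 193)*216 = 505/26 + 10*216 = 505/26 + 2160 = 56665/26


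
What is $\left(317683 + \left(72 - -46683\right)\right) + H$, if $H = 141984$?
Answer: $506422$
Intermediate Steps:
$\left(317683 + \left(72 - -46683\right)\right) + H = \left(317683 + \left(72 - -46683\right)\right) + 141984 = \left(317683 + \left(72 + 46683\right)\right) + 141984 = \left(317683 + 46755\right) + 141984 = 364438 + 141984 = 506422$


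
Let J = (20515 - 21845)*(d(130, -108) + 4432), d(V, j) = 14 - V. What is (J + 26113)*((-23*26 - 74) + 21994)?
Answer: -121837468774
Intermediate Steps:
J = -5740280 (J = (20515 - 21845)*((14 - 1*130) + 4432) = -1330*((14 - 130) + 4432) = -1330*(-116 + 4432) = -1330*4316 = -5740280)
(J + 26113)*((-23*26 - 74) + 21994) = (-5740280 + 26113)*((-23*26 - 74) + 21994) = -5714167*((-598 - 74) + 21994) = -5714167*(-672 + 21994) = -5714167*21322 = -121837468774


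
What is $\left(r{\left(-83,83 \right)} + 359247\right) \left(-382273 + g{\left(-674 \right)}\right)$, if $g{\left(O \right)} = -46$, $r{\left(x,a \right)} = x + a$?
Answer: $-137346953793$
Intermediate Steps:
$r{\left(x,a \right)} = a + x$
$\left(r{\left(-83,83 \right)} + 359247\right) \left(-382273 + g{\left(-674 \right)}\right) = \left(\left(83 - 83\right) + 359247\right) \left(-382273 - 46\right) = \left(0 + 359247\right) \left(-382319\right) = 359247 \left(-382319\right) = -137346953793$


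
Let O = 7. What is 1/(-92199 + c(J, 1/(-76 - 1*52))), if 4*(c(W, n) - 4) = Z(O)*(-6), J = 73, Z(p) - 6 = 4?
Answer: -1/92210 ≈ -1.0845e-5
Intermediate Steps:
Z(p) = 10 (Z(p) = 6 + 4 = 10)
c(W, n) = -11 (c(W, n) = 4 + (10*(-6))/4 = 4 + (1/4)*(-60) = 4 - 15 = -11)
1/(-92199 + c(J, 1/(-76 - 1*52))) = 1/(-92199 - 11) = 1/(-92210) = -1/92210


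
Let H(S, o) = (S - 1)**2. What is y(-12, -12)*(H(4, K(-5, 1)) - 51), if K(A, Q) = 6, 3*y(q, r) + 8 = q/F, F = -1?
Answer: -56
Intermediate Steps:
y(q, r) = -8/3 - q/3 (y(q, r) = -8/3 + (q/(-1))/3 = -8/3 + (q*(-1))/3 = -8/3 + (-q)/3 = -8/3 - q/3)
H(S, o) = (-1 + S)**2
y(-12, -12)*(H(4, K(-5, 1)) - 51) = (-8/3 - 1/3*(-12))*((-1 + 4)**2 - 51) = (-8/3 + 4)*(3**2 - 51) = 4*(9 - 51)/3 = (4/3)*(-42) = -56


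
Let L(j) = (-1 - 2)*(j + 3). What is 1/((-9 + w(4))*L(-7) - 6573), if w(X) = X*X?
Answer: -1/6489 ≈ -0.00015411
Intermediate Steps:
w(X) = X**2
L(j) = -9 - 3*j (L(j) = -3*(3 + j) = -9 - 3*j)
1/((-9 + w(4))*L(-7) - 6573) = 1/((-9 + 4**2)*(-9 - 3*(-7)) - 6573) = 1/((-9 + 16)*(-9 + 21) - 6573) = 1/(7*12 - 6573) = 1/(84 - 6573) = 1/(-6489) = -1/6489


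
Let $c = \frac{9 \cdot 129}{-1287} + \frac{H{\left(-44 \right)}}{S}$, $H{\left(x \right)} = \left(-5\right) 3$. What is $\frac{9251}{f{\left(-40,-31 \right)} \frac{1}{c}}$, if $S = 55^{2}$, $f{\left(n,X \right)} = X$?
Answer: $\frac{5999694}{22165} \approx 270.68$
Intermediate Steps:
$H{\left(x \right)} = -15$
$S = 3025$
$c = - \frac{7134}{7865}$ ($c = \frac{9 \cdot 129}{-1287} - \frac{15}{3025} = 1161 \left(- \frac{1}{1287}\right) - \frac{3}{605} = - \frac{129}{143} - \frac{3}{605} = - \frac{7134}{7865} \approx -0.90706$)
$\frac{9251}{f{\left(-40,-31 \right)} \frac{1}{c}} = \frac{9251}{\left(-31\right) \frac{1}{- \frac{7134}{7865}}} = \frac{9251}{\left(-31\right) \left(- \frac{7865}{7134}\right)} = \frac{9251}{\frac{243815}{7134}} = 9251 \cdot \frac{7134}{243815} = \frac{5999694}{22165}$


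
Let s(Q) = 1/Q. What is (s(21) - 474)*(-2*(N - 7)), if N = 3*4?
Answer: 99530/21 ≈ 4739.5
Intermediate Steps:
N = 12
(s(21) - 474)*(-2*(N - 7)) = (1/21 - 474)*(-2*(12 - 7)) = (1/21 - 474)*(-2*5) = -9953/21*(-10) = 99530/21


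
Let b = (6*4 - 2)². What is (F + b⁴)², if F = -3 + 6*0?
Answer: 3011361496009809902089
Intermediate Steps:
F = -3 (F = -3 + 0 = -3)
b = 484 (b = (24 - 2)² = 22² = 484)
(F + b⁴)² = (-3 + 484⁴)² = (-3 + 54875873536)² = 54875873533² = 3011361496009809902089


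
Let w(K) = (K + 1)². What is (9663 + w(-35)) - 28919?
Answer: -18100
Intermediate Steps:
w(K) = (1 + K)²
(9663 + w(-35)) - 28919 = (9663 + (1 - 35)²) - 28919 = (9663 + (-34)²) - 28919 = (9663 + 1156) - 28919 = 10819 - 28919 = -18100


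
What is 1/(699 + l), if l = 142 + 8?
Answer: 1/849 ≈ 0.0011779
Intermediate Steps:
l = 150
1/(699 + l) = 1/(699 + 150) = 1/849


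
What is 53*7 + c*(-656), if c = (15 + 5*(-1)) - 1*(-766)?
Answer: -508685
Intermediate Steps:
c = 776 (c = (15 - 5) + 766 = 10 + 766 = 776)
53*7 + c*(-656) = 53*7 + 776*(-656) = 371 - 509056 = -508685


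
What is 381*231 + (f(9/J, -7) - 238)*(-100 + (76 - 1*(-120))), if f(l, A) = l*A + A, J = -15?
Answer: 324471/5 ≈ 64894.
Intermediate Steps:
f(l, A) = A + A*l (f(l, A) = A*l + A = A + A*l)
381*231 + (f(9/J, -7) - 238)*(-100 + (76 - 1*(-120))) = 381*231 + (-7*(1 + 9/(-15)) - 238)*(-100 + (76 - 1*(-120))) = 88011 + (-7*(1 + 9*(-1/15)) - 238)*(-100 + (76 + 120)) = 88011 + (-7*(1 - ⅗) - 238)*(-100 + 196) = 88011 + (-7*⅖ - 238)*96 = 88011 + (-14/5 - 238)*96 = 88011 - 1204/5*96 = 88011 - 115584/5 = 324471/5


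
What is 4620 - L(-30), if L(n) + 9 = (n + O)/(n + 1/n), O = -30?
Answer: 4168929/901 ≈ 4627.0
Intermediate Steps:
L(n) = -9 + (-30 + n)/(n + 1/n) (L(n) = -9 + (n - 30)/(n + 1/n) = -9 + (-30 + n)/(n + 1/n))
4620 - L(-30) = 4620 - (-9 - 30*(-30) - 8*(-30)²)/(1 + (-30)²) = 4620 - (-9 + 900 - 8*900)/(1 + 900) = 4620 - (-9 + 900 - 7200)/901 = 4620 - (-6309)/901 = 4620 - 1*(-6309/901) = 4620 + 6309/901 = 4168929/901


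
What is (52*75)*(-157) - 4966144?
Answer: -5578444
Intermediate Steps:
(52*75)*(-157) - 4966144 = 3900*(-157) - 4966144 = -612300 - 4966144 = -5578444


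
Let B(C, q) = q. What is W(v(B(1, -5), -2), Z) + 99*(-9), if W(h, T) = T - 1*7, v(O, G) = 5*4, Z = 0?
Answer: -898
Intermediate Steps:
v(O, G) = 20
W(h, T) = -7 + T (W(h, T) = T - 7 = -7 + T)
W(v(B(1, -5), -2), Z) + 99*(-9) = (-7 + 0) + 99*(-9) = -7 - 891 = -898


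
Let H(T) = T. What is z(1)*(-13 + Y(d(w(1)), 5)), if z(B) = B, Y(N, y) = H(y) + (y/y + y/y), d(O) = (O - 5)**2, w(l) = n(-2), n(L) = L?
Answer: -6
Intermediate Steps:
w(l) = -2
d(O) = (-5 + O)**2
Y(N, y) = 2 + y (Y(N, y) = y + (y/y + y/y) = y + (1 + 1) = y + 2 = 2 + y)
z(1)*(-13 + Y(d(w(1)), 5)) = 1*(-13 + (2 + 5)) = 1*(-13 + 7) = 1*(-6) = -6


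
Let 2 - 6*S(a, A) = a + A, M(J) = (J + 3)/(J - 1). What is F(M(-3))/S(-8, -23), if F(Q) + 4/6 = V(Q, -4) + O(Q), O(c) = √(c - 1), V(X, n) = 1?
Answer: 2/33 + 2*I/11 ≈ 0.060606 + 0.18182*I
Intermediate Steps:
M(J) = (3 + J)/(-1 + J)
S(a, A) = ⅓ - A/6 - a/6 (S(a, A) = ⅓ - (a + A)/6 = ⅓ - (A + a)/6 = ⅓ + (-A/6 - a/6) = ⅓ - A/6 - a/6)
O(c) = √(-1 + c)
F(Q) = ⅓ + √(-1 + Q) (F(Q) = -⅔ + (1 + √(-1 + Q)) = ⅓ + √(-1 + Q))
F(M(-3))/S(-8, -23) = (⅓ + √(-1 + (3 - 3)/(-1 - 3)))/(⅓ - ⅙*(-23) - ⅙*(-8)) = (⅓ + √(-1 + 0/(-4)))/(⅓ + 23/6 + 4/3) = (⅓ + √(-1 - ¼*0))/(11/2) = (⅓ + √(-1 + 0))*(2/11) = (⅓ + √(-1))*(2/11) = (⅓ + I)*(2/11) = 2/33 + 2*I/11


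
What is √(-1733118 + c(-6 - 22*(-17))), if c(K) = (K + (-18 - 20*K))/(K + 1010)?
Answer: I*√822749925023/689 ≈ 1316.5*I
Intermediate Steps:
c(K) = (-18 - 19*K)/(1010 + K)
√(-1733118 + c(-6 - 22*(-17))) = √(-1733118 + (-18 - 19*(-6 - 22*(-17)))/(1010 + (-6 - 22*(-17)))) = √(-1733118 + (-18 - 19*(-6 + 374))/(1010 + (-6 + 374))) = √(-1733118 + (-18 - 19*368)/(1010 + 368)) = √(-1733118 + (-18 - 6992)/1378) = √(-1733118 + (1/1378)*(-7010)) = √(-1733118 - 3505/689) = √(-1194121807/689) = I*√822749925023/689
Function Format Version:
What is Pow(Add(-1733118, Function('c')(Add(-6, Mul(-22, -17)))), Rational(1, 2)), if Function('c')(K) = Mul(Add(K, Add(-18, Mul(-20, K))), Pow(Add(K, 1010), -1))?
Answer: Mul(Rational(1, 689), I, Pow(822749925023, Rational(1, 2))) ≈ Mul(1316.5, I)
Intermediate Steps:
Function('c')(K) = Mul(Pow(Add(1010, K), -1), Add(-18, Mul(-19, K))) (Function('c')(K) = Mul(Add(-18, Mul(-19, K)), Pow(Add(1010, K), -1)) = Mul(Pow(Add(1010, K), -1), Add(-18, Mul(-19, K))))
Pow(Add(-1733118, Function('c')(Add(-6, Mul(-22, -17)))), Rational(1, 2)) = Pow(Add(-1733118, Mul(Pow(Add(1010, Add(-6, Mul(-22, -17))), -1), Add(-18, Mul(-19, Add(-6, Mul(-22, -17)))))), Rational(1, 2)) = Pow(Add(-1733118, Mul(Pow(Add(1010, Add(-6, 374)), -1), Add(-18, Mul(-19, Add(-6, 374))))), Rational(1, 2)) = Pow(Add(-1733118, Mul(Pow(Add(1010, 368), -1), Add(-18, Mul(-19, 368)))), Rational(1, 2)) = Pow(Add(-1733118, Mul(Pow(1378, -1), Add(-18, -6992))), Rational(1, 2)) = Pow(Add(-1733118, Mul(Rational(1, 1378), -7010)), Rational(1, 2)) = Pow(Add(-1733118, Rational(-3505, 689)), Rational(1, 2)) = Pow(Rational(-1194121807, 689), Rational(1, 2)) = Mul(Rational(1, 689), I, Pow(822749925023, Rational(1, 2)))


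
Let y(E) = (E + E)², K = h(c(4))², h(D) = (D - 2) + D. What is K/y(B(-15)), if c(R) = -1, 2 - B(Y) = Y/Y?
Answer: 4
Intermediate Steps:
B(Y) = 1 (B(Y) = 2 - Y/Y = 2 - 1*1 = 2 - 1 = 1)
h(D) = -2 + 2*D (h(D) = (-2 + D) + D = -2 + 2*D)
K = 16 (K = (-2 + 2*(-1))² = (-2 - 2)² = (-4)² = 16)
y(E) = 4*E² (y(E) = (2*E)² = 4*E²)
K/y(B(-15)) = 16/((4*1²)) = 16/((4*1)) = 16/4 = 16*(¼) = 4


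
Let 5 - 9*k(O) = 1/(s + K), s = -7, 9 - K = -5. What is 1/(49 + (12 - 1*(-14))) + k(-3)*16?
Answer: 13621/1575 ≈ 8.6483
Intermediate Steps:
K = 14 (K = 9 - 1*(-5) = 9 + 5 = 14)
k(O) = 34/63 (k(O) = 5/9 - 1/(9*(-7 + 14)) = 5/9 - ⅑/7 = 5/9 - ⅑*⅐ = 5/9 - 1/63 = 34/63)
1/(49 + (12 - 1*(-14))) + k(-3)*16 = 1/(49 + (12 - 1*(-14))) + (34/63)*16 = 1/(49 + (12 + 14)) + 544/63 = 1/(49 + 26) + 544/63 = 1/75 + 544/63 = 13621/1575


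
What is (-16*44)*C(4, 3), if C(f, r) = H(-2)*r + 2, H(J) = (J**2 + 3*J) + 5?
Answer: -7744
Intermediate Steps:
H(J) = 5 + J**2 + 3*J
C(f, r) = 2 + 3*r (C(f, r) = (5 + (-2)**2 + 3*(-2))*r + 2 = (5 + 4 - 6)*r + 2 = 3*r + 2 = 2 + 3*r)
(-16*44)*C(4, 3) = (-16*44)*(2 + 3*3) = -704*(2 + 9) = -704*11 = -7744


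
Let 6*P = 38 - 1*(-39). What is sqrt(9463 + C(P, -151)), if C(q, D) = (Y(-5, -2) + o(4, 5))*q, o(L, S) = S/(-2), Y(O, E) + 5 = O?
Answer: sqrt(334893)/6 ≈ 96.450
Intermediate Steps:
Y(O, E) = -5 + O
o(L, S) = -S/2 (o(L, S) = S*(-1/2) = -S/2)
P = 77/6 (P = (38 - 1*(-39))/6 = (38 + 39)/6 = (1/6)*77 = 77/6 ≈ 12.833)
C(q, D) = -25*q/2 (C(q, D) = ((-5 - 5) - 1/2*5)*q = (-10 - 5/2)*q = -25*q/2)
sqrt(9463 + C(P, -151)) = sqrt(9463 - 25/2*77/6) = sqrt(9463 - 1925/12) = sqrt(111631/12) = sqrt(334893)/6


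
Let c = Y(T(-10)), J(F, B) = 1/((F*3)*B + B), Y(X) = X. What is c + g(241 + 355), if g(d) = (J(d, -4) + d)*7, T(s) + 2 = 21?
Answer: 29990789/7156 ≈ 4191.0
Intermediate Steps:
T(s) = 19 (T(s) = -2 + 21 = 19)
J(F, B) = 1/(B + 3*B*F) (J(F, B) = 1/((3*F)*B + B) = 1/(3*B*F + B) = 1/(B + 3*B*F))
g(d) = 7*d - 7/(4*(1 + 3*d)) (g(d) = (1/((-4)*(1 + 3*d)) + d)*7 = (-1/(4*(1 + 3*d)) + d)*7 = (d - 1/(4*(1 + 3*d)))*7 = 7*d - 7/(4*(1 + 3*d)))
c = 19
c + g(241 + 355) = 19 + 7*(-1 + 4*(241 + 355)*(1 + 3*(241 + 355)))/(4*(1 + 3*(241 + 355))) = 19 + 7*(-1 + 4*596*(1 + 3*596))/(4*(1 + 3*596)) = 19 + 7*(-1 + 4*596*(1 + 1788))/(4*(1 + 1788)) = 19 + (7/4)*(-1 + 4*596*1789)/1789 = 19 + (7/4)*(1/1789)*(-1 + 4264976) = 19 + (7/4)*(1/1789)*4264975 = 19 + 29854825/7156 = 29990789/7156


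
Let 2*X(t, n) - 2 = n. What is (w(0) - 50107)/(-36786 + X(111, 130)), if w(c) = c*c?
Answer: 50107/36720 ≈ 1.3646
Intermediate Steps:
X(t, n) = 1 + n/2
w(c) = c**2
(w(0) - 50107)/(-36786 + X(111, 130)) = (0**2 - 50107)/(-36786 + (1 + (1/2)*130)) = (0 - 50107)/(-36786 + (1 + 65)) = -50107/(-36786 + 66) = -50107/(-36720) = -50107*(-1/36720) = 50107/36720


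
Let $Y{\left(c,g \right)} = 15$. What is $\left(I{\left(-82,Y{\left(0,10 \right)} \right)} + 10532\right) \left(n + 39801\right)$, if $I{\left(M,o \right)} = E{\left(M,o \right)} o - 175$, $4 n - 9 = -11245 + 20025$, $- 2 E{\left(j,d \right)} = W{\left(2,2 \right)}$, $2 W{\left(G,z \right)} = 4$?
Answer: $\frac{868691803}{2} \approx 4.3435 \cdot 10^{8}$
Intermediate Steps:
$W{\left(G,z \right)} = 2$ ($W{\left(G,z \right)} = \frac{1}{2} \cdot 4 = 2$)
$E{\left(j,d \right)} = -1$ ($E{\left(j,d \right)} = \left(- \frac{1}{2}\right) 2 = -1$)
$n = \frac{8789}{4}$ ($n = \frac{9}{4} + \frac{-11245 + 20025}{4} = \frac{9}{4} + \frac{1}{4} \cdot 8780 = \frac{9}{4} + 2195 = \frac{8789}{4} \approx 2197.3$)
$I{\left(M,o \right)} = -175 - o$ ($I{\left(M,o \right)} = - o - 175 = -175 - o$)
$\left(I{\left(-82,Y{\left(0,10 \right)} \right)} + 10532\right) \left(n + 39801\right) = \left(\left(-175 - 15\right) + 10532\right) \left(\frac{8789}{4} + 39801\right) = \left(\left(-175 - 15\right) + 10532\right) \frac{167993}{4} = \left(-190 + 10532\right) \frac{167993}{4} = 10342 \cdot \frac{167993}{4} = \frac{868691803}{2}$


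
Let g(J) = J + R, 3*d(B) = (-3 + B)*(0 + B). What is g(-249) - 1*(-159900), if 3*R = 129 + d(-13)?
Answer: 1437454/9 ≈ 1.5972e+5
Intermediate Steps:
d(B) = B*(-3 + B)/3 (d(B) = ((-3 + B)*(0 + B))/3 = ((-3 + B)*B)/3 = (B*(-3 + B))/3 = B*(-3 + B)/3)
R = 595/9 (R = (129 + (⅓)*(-13)*(-3 - 13))/3 = (129 + (⅓)*(-13)*(-16))/3 = (129 + 208/3)/3 = (⅓)*(595/3) = 595/9 ≈ 66.111)
g(J) = 595/9 + J (g(J) = J + 595/9 = 595/9 + J)
g(-249) - 1*(-159900) = (595/9 - 249) - 1*(-159900) = -1646/9 + 159900 = 1437454/9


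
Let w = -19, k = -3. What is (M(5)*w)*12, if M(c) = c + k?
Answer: -456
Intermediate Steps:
M(c) = -3 + c (M(c) = c - 3 = -3 + c)
(M(5)*w)*12 = ((-3 + 5)*(-19))*12 = (2*(-19))*12 = -38*12 = -456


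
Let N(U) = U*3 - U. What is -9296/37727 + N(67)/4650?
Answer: -615661/2829525 ≈ -0.21758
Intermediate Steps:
N(U) = 2*U (N(U) = 3*U - U = 2*U)
-9296/37727 + N(67)/4650 = -9296/37727 + (2*67)/4650 = -9296*1/37727 + 134*(1/4650) = -9296/37727 + 67/2325 = -615661/2829525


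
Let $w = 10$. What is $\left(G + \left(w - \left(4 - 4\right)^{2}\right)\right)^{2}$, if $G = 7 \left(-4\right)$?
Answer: $324$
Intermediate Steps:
$G = -28$
$\left(G + \left(w - \left(4 - 4\right)^{2}\right)\right)^{2} = \left(-28 + \left(10 - \left(4 - 4\right)^{2}\right)\right)^{2} = \left(-28 + \left(10 - 0^{2}\right)\right)^{2} = \left(-28 + \left(10 - 0\right)\right)^{2} = \left(-28 + \left(10 + 0\right)\right)^{2} = \left(-28 + 10\right)^{2} = \left(-18\right)^{2} = 324$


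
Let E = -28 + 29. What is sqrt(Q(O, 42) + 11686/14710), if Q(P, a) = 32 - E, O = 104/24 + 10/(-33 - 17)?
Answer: 2*sqrt(429988010)/7355 ≈ 5.6387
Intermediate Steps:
O = 62/15 (O = 104*(1/24) + 10/(-50) = 13/3 + 10*(-1/50) = 13/3 - 1/5 = 62/15 ≈ 4.1333)
E = 1
Q(P, a) = 31 (Q(P, a) = 32 - 1*1 = 32 - 1 = 31)
sqrt(Q(O, 42) + 11686/14710) = sqrt(31 + 11686/14710) = sqrt(31 + 11686*(1/14710)) = sqrt(31 + 5843/7355) = sqrt(233848/7355) = 2*sqrt(429988010)/7355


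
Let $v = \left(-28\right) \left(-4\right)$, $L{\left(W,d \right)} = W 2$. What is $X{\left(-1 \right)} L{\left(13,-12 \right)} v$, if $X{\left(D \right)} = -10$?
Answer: $-29120$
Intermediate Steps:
$L{\left(W,d \right)} = 2 W$
$v = 112$
$X{\left(-1 \right)} L{\left(13,-12 \right)} v = - 10 \cdot 2 \cdot 13 \cdot 112 = \left(-10\right) 26 \cdot 112 = \left(-260\right) 112 = -29120$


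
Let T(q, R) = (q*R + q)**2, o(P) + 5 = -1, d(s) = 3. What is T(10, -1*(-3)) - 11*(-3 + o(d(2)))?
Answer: 1699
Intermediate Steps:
o(P) = -6 (o(P) = -5 - 1 = -6)
T(q, R) = (q + R*q)**2 (T(q, R) = (R*q + q)**2 = (q + R*q)**2)
T(10, -1*(-3)) - 11*(-3 + o(d(2))) = 10**2*(1 - 1*(-3))**2 - 11*(-3 - 6) = 100*(1 + 3)**2 - 11*(-9) = 100*4**2 - 1*(-99) = 100*16 + 99 = 1600 + 99 = 1699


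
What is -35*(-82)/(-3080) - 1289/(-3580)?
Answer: -5629/9845 ≈ -0.57176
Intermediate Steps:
-35*(-82)/(-3080) - 1289/(-3580) = 2870*(-1/3080) - 1289*(-1/3580) = -41/44 + 1289/3580 = -5629/9845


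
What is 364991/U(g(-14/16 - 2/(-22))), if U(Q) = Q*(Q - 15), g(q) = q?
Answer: 2826490304/95841 ≈ 29491.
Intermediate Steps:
U(Q) = Q*(-15 + Q)
364991/U(g(-14/16 - 2/(-22))) = 364991/(((-14/16 - 2/(-22))*(-15 + (-14/16 - 2/(-22))))) = 364991/(((-14*1/16 - 2*(-1/22))*(-15 + (-14*1/16 - 2*(-1/22))))) = 364991/(((-7/8 + 1/11)*(-15 + (-7/8 + 1/11)))) = 364991/((-69*(-15 - 69/88)/88)) = 364991/((-69/88*(-1389/88))) = 364991/(95841/7744) = 364991*(7744/95841) = 2826490304/95841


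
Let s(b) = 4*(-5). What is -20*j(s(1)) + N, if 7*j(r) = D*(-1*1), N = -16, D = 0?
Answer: -16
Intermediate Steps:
s(b) = -20
j(r) = 0 (j(r) = (0*(-1*1))/7 = (0*(-1))/7 = (1/7)*0 = 0)
-20*j(s(1)) + N = -20*0 - 16 = 0 - 16 = -16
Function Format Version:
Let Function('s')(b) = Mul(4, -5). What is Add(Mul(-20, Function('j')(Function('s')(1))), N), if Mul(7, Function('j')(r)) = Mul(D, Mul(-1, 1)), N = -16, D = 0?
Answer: -16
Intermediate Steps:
Function('s')(b) = -20
Function('j')(r) = 0 (Function('j')(r) = Mul(Rational(1, 7), Mul(0, Mul(-1, 1))) = Mul(Rational(1, 7), Mul(0, -1)) = Mul(Rational(1, 7), 0) = 0)
Add(Mul(-20, Function('j')(Function('s')(1))), N) = Add(Mul(-20, 0), -16) = Add(0, -16) = -16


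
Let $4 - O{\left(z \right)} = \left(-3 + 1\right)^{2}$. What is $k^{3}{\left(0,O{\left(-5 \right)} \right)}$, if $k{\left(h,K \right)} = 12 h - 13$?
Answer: $-2197$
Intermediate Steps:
$O{\left(z \right)} = 0$ ($O{\left(z \right)} = 4 - \left(-3 + 1\right)^{2} = 4 - \left(-2\right)^{2} = 4 - 4 = 0$)
$k{\left(h,K \right)} = -13 + 12 h$
$k^{3}{\left(0,O{\left(-5 \right)} \right)} = \left(-13 + 12 \cdot 0\right)^{3} = \left(-13 + 0\right)^{3} = \left(-13\right)^{3} = -2197$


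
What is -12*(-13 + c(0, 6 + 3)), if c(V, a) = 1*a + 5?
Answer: -12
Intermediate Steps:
c(V, a) = 5 + a (c(V, a) = a + 5 = 5 + a)
-12*(-13 + c(0, 6 + 3)) = -12*(-13 + (5 + (6 + 3))) = -12*(-13 + (5 + 9)) = -12*(-13 + 14) = -12*1 = -12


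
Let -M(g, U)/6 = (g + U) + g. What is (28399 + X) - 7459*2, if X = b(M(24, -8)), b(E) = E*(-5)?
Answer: 14681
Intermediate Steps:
M(g, U) = -12*g - 6*U (M(g, U) = -6*((g + U) + g) = -6*((U + g) + g) = -6*(U + 2*g) = -12*g - 6*U)
b(E) = -5*E
X = 1200 (X = -5*(-12*24 - 6*(-8)) = -5*(-288 + 48) = -5*(-240) = 1200)
(28399 + X) - 7459*2 = (28399 + 1200) - 7459*2 = 29599 - 14918 = 14681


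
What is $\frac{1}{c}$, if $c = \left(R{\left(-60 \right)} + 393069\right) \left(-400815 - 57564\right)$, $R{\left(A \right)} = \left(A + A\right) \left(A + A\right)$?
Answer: $- \frac{1}{186775232751} \approx -5.354 \cdot 10^{-12}$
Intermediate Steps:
$R{\left(A \right)} = 4 A^{2}$ ($R{\left(A \right)} = 2 A 2 A = 4 A^{2}$)
$c = -186775232751$ ($c = \left(4 \left(-60\right)^{2} + 393069\right) \left(-400815 - 57564\right) = \left(4 \cdot 3600 + 393069\right) \left(-458379\right) = \left(14400 + 393069\right) \left(-458379\right) = 407469 \left(-458379\right) = -186775232751$)
$\frac{1}{c} = \frac{1}{-186775232751} = - \frac{1}{186775232751}$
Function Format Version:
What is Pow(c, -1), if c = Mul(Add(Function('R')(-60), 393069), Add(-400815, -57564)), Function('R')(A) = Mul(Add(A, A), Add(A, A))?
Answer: Rational(-1, 186775232751) ≈ -5.3540e-12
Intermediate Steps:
Function('R')(A) = Mul(4, Pow(A, 2)) (Function('R')(A) = Mul(Mul(2, A), Mul(2, A)) = Mul(4, Pow(A, 2)))
c = -186775232751 (c = Mul(Add(Mul(4, Pow(-60, 2)), 393069), Add(-400815, -57564)) = Mul(Add(Mul(4, 3600), 393069), -458379) = Mul(Add(14400, 393069), -458379) = Mul(407469, -458379) = -186775232751)
Pow(c, -1) = Pow(-186775232751, -1) = Rational(-1, 186775232751)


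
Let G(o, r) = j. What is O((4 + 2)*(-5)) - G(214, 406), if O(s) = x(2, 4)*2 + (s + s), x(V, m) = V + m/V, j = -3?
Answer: -49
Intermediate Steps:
G(o, r) = -3
O(s) = 8 + 2*s (O(s) = (2 + 4/2)*2 + (s + s) = (2 + 4*(1/2))*2 + 2*s = (2 + 2)*2 + 2*s = 4*2 + 2*s = 8 + 2*s)
O((4 + 2)*(-5)) - G(214, 406) = (8 + 2*((4 + 2)*(-5))) - 1*(-3) = (8 + 2*(6*(-5))) + 3 = (8 + 2*(-30)) + 3 = (8 - 60) + 3 = -52 + 3 = -49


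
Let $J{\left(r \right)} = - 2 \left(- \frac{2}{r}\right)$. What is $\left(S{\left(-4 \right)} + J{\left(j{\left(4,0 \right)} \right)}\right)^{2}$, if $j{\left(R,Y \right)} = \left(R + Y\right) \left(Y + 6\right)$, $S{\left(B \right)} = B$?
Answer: $\frac{529}{36} \approx 14.694$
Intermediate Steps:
$j{\left(R,Y \right)} = \left(6 + Y\right) \left(R + Y\right)$ ($j{\left(R,Y \right)} = \left(R + Y\right) \left(6 + Y\right) = \left(6 + Y\right) \left(R + Y\right)$)
$J{\left(r \right)} = \frac{4}{r}$
$\left(S{\left(-4 \right)} + J{\left(j{\left(4,0 \right)} \right)}\right)^{2} = \left(-4 + \frac{4}{0^{2} + 6 \cdot 4 + 6 \cdot 0 + 4 \cdot 0}\right)^{2} = \left(-4 + \frac{4}{0 + 24 + 0 + 0}\right)^{2} = \left(-4 + \frac{4}{24}\right)^{2} = \left(-4 + 4 \cdot \frac{1}{24}\right)^{2} = \left(-4 + \frac{1}{6}\right)^{2} = \left(- \frac{23}{6}\right)^{2} = \frac{529}{36}$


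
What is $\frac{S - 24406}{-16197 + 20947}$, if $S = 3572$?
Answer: $- \frac{10417}{2375} \approx -4.3861$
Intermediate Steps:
$\frac{S - 24406}{-16197 + 20947} = \frac{3572 - 24406}{-16197 + 20947} = - \frac{20834}{4750} = \left(-20834\right) \frac{1}{4750} = - \frac{10417}{2375}$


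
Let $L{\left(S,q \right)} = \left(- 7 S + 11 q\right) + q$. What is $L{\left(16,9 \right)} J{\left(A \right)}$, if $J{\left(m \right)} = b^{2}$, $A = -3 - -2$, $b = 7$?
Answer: $-196$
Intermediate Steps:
$A = -1$ ($A = -3 + 2 = -1$)
$L{\left(S,q \right)} = - 7 S + 12 q$
$J{\left(m \right)} = 49$ ($J{\left(m \right)} = 7^{2} = 49$)
$L{\left(16,9 \right)} J{\left(A \right)} = \left(\left(-7\right) 16 + 12 \cdot 9\right) 49 = \left(-112 + 108\right) 49 = \left(-4\right) 49 = -196$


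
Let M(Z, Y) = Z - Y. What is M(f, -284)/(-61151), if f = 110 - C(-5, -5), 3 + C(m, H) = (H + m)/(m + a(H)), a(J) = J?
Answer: -396/61151 ≈ -0.0064758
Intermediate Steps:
C(m, H) = -2 (C(m, H) = -3 + (H + m)/(m + H) = -3 + (H + m)/(H + m) = -3 + 1 = -2)
f = 112 (f = 110 - 1*(-2) = 110 + 2 = 112)
M(f, -284)/(-61151) = (112 - 1*(-284))/(-61151) = (112 + 284)*(-1/61151) = 396*(-1/61151) = -396/61151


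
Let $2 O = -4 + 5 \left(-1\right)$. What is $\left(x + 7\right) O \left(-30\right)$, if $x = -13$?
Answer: $-810$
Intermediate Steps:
$O = - \frac{9}{2}$ ($O = \frac{-4 + 5 \left(-1\right)}{2} = \frac{-4 - 5}{2} = \frac{1}{2} \left(-9\right) = - \frac{9}{2} \approx -4.5$)
$\left(x + 7\right) O \left(-30\right) = \left(-13 + 7\right) \left(- \frac{9}{2}\right) \left(-30\right) = \left(-6\right) \left(- \frac{9}{2}\right) \left(-30\right) = 27 \left(-30\right) = -810$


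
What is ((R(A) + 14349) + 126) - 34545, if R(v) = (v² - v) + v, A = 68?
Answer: -15446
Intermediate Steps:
R(v) = v²
((R(A) + 14349) + 126) - 34545 = ((68² + 14349) + 126) - 34545 = ((4624 + 14349) + 126) - 34545 = (18973 + 126) - 34545 = 19099 - 34545 = -15446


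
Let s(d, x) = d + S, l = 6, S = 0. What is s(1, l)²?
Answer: 1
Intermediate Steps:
s(d, x) = d (s(d, x) = d + 0 = d)
s(1, l)² = 1² = 1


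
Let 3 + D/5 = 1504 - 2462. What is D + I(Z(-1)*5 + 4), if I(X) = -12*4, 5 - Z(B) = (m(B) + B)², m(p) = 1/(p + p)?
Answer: -4853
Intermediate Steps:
m(p) = 1/(2*p)
Z(B) = 5 - (B + 1/(2*B))² (Z(B) = 5 - (1/(2*B) + B)² = 5 - (B + 1/(2*B))²)
I(X) = -48
D = -4805 (D = -15 + 5*(1504 - 2462) = -15 + 5*(-958) = -15 - 4790 = -4805)
D + I(Z(-1)*5 + 4) = -4805 - 48 = -4853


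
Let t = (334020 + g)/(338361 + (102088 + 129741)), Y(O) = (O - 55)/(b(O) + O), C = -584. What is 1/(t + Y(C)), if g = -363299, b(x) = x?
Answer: 17525840/8688251 ≈ 2.0172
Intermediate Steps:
Y(O) = (-55 + O)/(2*O) (Y(O) = (O - 55)/(O + O) = (-55 + O)/((2*O)) = (-55 + O)*(1/(2*O)) = (-55 + O)/(2*O))
t = -1541/30010 (t = (334020 - 363299)/(338361 + (102088 + 129741)) = -29279/(338361 + 231829) = -29279/570190 = -29279*1/570190 = -1541/30010 ≈ -0.051350)
1/(t + Y(C)) = 1/(-1541/30010 + (½)*(-55 - 584)/(-584)) = 1/(-1541/30010 + (½)*(-1/584)*(-639)) = 1/(-1541/30010 + 639/1168) = 1/(8688251/17525840) = 17525840/8688251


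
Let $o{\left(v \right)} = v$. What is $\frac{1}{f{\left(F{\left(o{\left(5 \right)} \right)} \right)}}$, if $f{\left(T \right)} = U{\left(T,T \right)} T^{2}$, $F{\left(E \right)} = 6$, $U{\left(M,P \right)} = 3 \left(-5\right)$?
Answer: $- \frac{1}{540} \approx -0.0018519$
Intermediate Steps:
$U{\left(M,P \right)} = -15$
$f{\left(T \right)} = - 15 T^{2}$
$\frac{1}{f{\left(F{\left(o{\left(5 \right)} \right)} \right)}} = \frac{1}{\left(-15\right) 6^{2}} = \frac{1}{\left(-15\right) 36} = \frac{1}{-540} = - \frac{1}{540}$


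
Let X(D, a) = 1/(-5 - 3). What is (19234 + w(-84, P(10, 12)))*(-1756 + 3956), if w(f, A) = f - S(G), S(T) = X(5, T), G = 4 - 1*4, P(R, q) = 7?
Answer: 42130275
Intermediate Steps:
G = 0 (G = 4 - 4 = 0)
X(D, a) = -1/8 (X(D, a) = 1/(-8) = -1/8)
S(T) = -1/8
w(f, A) = 1/8 + f (w(f, A) = f - 1*(-1/8) = f + 1/8 = 1/8 + f)
(19234 + w(-84, P(10, 12)))*(-1756 + 3956) = (19234 + (1/8 - 84))*(-1756 + 3956) = (19234 - 671/8)*2200 = (153201/8)*2200 = 42130275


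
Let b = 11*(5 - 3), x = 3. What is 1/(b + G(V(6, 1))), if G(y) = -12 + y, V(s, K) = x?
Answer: 1/13 ≈ 0.076923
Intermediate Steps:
V(s, K) = 3
b = 22 (b = 11*2 = 22)
1/(b + G(V(6, 1))) = 1/(22 + (-12 + 3)) = 1/(22 - 9) = 1/13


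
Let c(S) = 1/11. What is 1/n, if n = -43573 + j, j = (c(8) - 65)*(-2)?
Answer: -11/477875 ≈ -2.3019e-5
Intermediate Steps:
c(S) = 1/11
j = 1428/11 (j = (1/11 - 65)*(-2) = -714/11*(-2) = 1428/11 ≈ 129.82)
n = -477875/11 (n = -43573 + 1428/11 = -477875/11 ≈ -43443.)
1/n = 1/(-477875/11) = -11/477875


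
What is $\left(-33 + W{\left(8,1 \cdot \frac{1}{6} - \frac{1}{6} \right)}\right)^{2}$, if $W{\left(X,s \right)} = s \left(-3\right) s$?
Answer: $1089$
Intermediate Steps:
$W{\left(X,s \right)} = - 3 s^{2}$ ($W{\left(X,s \right)} = - 3 s s = - 3 s^{2}$)
$\left(-33 + W{\left(8,1 \cdot \frac{1}{6} - \frac{1}{6} \right)}\right)^{2} = \left(-33 - 3 \left(1 \cdot \frac{1}{6} - \frac{1}{6}\right)^{2}\right)^{2} = \left(-33 - 3 \left(\frac{1}{6} - \frac{1}{6}\right)^{2}\right)^{2} = \left(-33 - 3 \cdot 0^{2}\right)^{2} = \left(-33 - 0\right)^{2} = \left(-33 + 0\right)^{2} = \left(-33\right)^{2} = 1089$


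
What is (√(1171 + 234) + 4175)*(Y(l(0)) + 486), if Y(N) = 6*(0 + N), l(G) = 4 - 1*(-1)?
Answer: 2154300 + 516*√1405 ≈ 2.1736e+6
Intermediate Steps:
l(G) = 5 (l(G) = 4 + 1 = 5)
Y(N) = 6*N
(√(1171 + 234) + 4175)*(Y(l(0)) + 486) = (√(1171 + 234) + 4175)*(6*5 + 486) = (√1405 + 4175)*(30 + 486) = (4175 + √1405)*516 = 2154300 + 516*√1405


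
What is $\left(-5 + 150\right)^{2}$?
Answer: $21025$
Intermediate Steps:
$\left(-5 + 150\right)^{2} = 145^{2} = 21025$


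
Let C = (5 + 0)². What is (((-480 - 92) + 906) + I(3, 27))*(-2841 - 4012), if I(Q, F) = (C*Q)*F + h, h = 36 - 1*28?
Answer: -16221051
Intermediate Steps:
h = 8 (h = 36 - 28 = 8)
C = 25 (C = 5² = 25)
I(Q, F) = 8 + 25*F*Q (I(Q, F) = (25*Q)*F + 8 = 25*F*Q + 8 = 8 + 25*F*Q)
(((-480 - 92) + 906) + I(3, 27))*(-2841 - 4012) = (((-480 - 92) + 906) + (8 + 25*27*3))*(-2841 - 4012) = ((-572 + 906) + (8 + 2025))*(-6853) = (334 + 2033)*(-6853) = 2367*(-6853) = -16221051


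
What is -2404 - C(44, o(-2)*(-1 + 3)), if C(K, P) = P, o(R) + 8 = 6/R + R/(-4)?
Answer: -2383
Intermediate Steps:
o(R) = -8 + 6/R - R/4 (o(R) = -8 + (6/R + R/(-4)) = -8 + (6/R + R*(-¼)) = -8 + (6/R - R/4) = -8 + 6/R - R/4)
-2404 - C(44, o(-2)*(-1 + 3)) = -2404 - (-8 + 6/(-2) - ¼*(-2))*(-1 + 3) = -2404 - (-8 + 6*(-½) + ½)*2 = -2404 - (-8 - 3 + ½)*2 = -2404 - (-21)*2/2 = -2404 - 1*(-21) = -2404 + 21 = -2383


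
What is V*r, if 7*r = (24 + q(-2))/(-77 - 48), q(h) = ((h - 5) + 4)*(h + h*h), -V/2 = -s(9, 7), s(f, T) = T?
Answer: -36/125 ≈ -0.28800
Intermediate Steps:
V = 14 (V = -(-2)*7 = -2*(-7) = 14)
q(h) = (-1 + h)*(h + h**2) (q(h) = ((-5 + h) + 4)*(h + h**2) = (-1 + h)*(h + h**2))
r = -18/875 (r = ((24 + ((-2)**3 - 1*(-2)))/(-77 - 48))/7 = ((24 + (-8 + 2))/(-125))/7 = ((24 - 6)*(-1/125))/7 = (18*(-1/125))/7 = (1/7)*(-18/125) = -18/875 ≈ -0.020571)
V*r = 14*(-18/875) = -36/125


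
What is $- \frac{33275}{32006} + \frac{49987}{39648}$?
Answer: $\frac{20042623}{90640992} \approx 0.22112$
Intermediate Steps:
$- \frac{33275}{32006} + \frac{49987}{39648} = \left(-33275\right) \frac{1}{32006} + 49987 \cdot \frac{1}{39648} = - \frac{33275}{32006} + \frac{7141}{5664} = \frac{20042623}{90640992}$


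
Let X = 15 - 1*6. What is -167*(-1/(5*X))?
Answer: 167/45 ≈ 3.7111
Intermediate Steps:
X = 9 (X = 15 - 6 = 9)
-167*(-1/(5*X)) = -167/((-5*9)) = -167/(-45) = -167*(-1/45) = 167/45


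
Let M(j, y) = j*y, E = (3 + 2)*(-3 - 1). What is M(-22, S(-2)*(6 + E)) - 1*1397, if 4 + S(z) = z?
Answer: -3245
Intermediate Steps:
S(z) = -4 + z
E = -20 (E = 5*(-4) = -20)
M(-22, S(-2)*(6 + E)) - 1*1397 = -22*(-4 - 2)*(6 - 20) - 1*1397 = -(-132)*(-14) - 1397 = -22*84 - 1397 = -1848 - 1397 = -3245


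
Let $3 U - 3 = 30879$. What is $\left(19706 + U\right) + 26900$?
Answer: $56900$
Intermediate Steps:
$U = 10294$ ($U = 1 + \frac{1}{3} \cdot 30879 = 1 + 10293 = 10294$)
$\left(19706 + U\right) + 26900 = \left(19706 + 10294\right) + 26900 = 30000 + 26900 = 56900$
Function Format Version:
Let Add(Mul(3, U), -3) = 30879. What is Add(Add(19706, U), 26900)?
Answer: 56900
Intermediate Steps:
U = 10294 (U = Add(1, Mul(Rational(1, 3), 30879)) = Add(1, 10293) = 10294)
Add(Add(19706, U), 26900) = Add(Add(19706, 10294), 26900) = Add(30000, 26900) = 56900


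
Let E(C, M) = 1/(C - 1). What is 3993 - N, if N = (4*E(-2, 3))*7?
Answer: 12007/3 ≈ 4002.3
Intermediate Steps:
E(C, M) = 1/(-1 + C)
N = -28/3 (N = (4/(-1 - 2))*7 = (4/(-3))*7 = (4*(-⅓))*7 = -4/3*7 = -28/3 ≈ -9.3333)
3993 - N = 3993 - 1*(-28/3) = 3993 + 28/3 = 12007/3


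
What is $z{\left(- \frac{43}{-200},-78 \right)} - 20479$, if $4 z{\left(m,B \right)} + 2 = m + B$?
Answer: $- \frac{16399157}{800} \approx -20499.0$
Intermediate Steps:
$z{\left(m,B \right)} = - \frac{1}{2} + \frac{B}{4} + \frac{m}{4}$ ($z{\left(m,B \right)} = - \frac{1}{2} + \frac{m + B}{4} = - \frac{1}{2} + \frac{B + m}{4} = - \frac{1}{2} + \left(\frac{B}{4} + \frac{m}{4}\right) = - \frac{1}{2} + \frac{B}{4} + \frac{m}{4}$)
$z{\left(- \frac{43}{-200},-78 \right)} - 20479 = \left(- \frac{1}{2} + \frac{1}{4} \left(-78\right) + \frac{\left(-43\right) \frac{1}{-200}}{4}\right) - 20479 = \left(- \frac{1}{2} - \frac{39}{2} + \frac{\left(-43\right) \left(- \frac{1}{200}\right)}{4}\right) - 20479 = \left(- \frac{1}{2} - \frac{39}{2} + \frac{1}{4} \cdot \frac{43}{200}\right) - 20479 = \left(- \frac{1}{2} - \frac{39}{2} + \frac{43}{800}\right) - 20479 = - \frac{15957}{800} - 20479 = - \frac{16399157}{800}$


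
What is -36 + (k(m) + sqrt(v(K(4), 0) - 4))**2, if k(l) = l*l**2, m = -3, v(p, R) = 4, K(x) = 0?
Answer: 693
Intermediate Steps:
k(l) = l**3
-36 + (k(m) + sqrt(v(K(4), 0) - 4))**2 = -36 + ((-3)**3 + sqrt(4 - 4))**2 = -36 + (-27 + sqrt(0))**2 = -36 + (-27 + 0)**2 = -36 + (-27)**2 = -36 + 729 = 693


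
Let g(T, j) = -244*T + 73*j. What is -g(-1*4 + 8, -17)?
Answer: 2217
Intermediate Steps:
-g(-1*4 + 8, -17) = -(-244*(-1*4 + 8) + 73*(-17)) = -(-244*(-4 + 8) - 1241) = -(-244*4 - 1241) = -(-976 - 1241) = -1*(-2217) = 2217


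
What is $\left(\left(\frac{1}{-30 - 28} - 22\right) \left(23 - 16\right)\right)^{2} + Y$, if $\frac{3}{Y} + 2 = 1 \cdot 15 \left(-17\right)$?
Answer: $\frac{20535760205}{864548} \approx 23753.0$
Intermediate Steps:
$Y = - \frac{3}{257}$ ($Y = \frac{3}{-2 + 1 \cdot 15 \left(-17\right)} = \frac{3}{-2 + 15 \left(-17\right)} = \frac{3}{-2 - 255} = \frac{3}{-257} = 3 \left(- \frac{1}{257}\right) = - \frac{3}{257} \approx -0.011673$)
$\left(\left(\frac{1}{-30 - 28} - 22\right) \left(23 - 16\right)\right)^{2} + Y = \left(\left(\frac{1}{-30 - 28} - 22\right) \left(23 - 16\right)\right)^{2} - \frac{3}{257} = \left(\left(\frac{1}{-58} - 22\right) 7\right)^{2} - \frac{3}{257} = \left(\left(- \frac{1}{58} - 22\right) 7\right)^{2} - \frac{3}{257} = \left(\left(- \frac{1277}{58}\right) 7\right)^{2} - \frac{3}{257} = \left(- \frac{8939}{58}\right)^{2} - \frac{3}{257} = \frac{79905721}{3364} - \frac{3}{257} = \frac{20535760205}{864548}$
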